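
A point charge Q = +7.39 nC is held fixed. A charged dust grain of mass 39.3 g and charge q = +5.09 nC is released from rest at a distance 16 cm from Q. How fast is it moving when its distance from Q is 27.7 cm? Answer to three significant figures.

Only the electrostatic force acts, so mechanical energy is conserved: ½mv² = U₁ − U₂ = kQq(1/r₁ − 1/r₂).
U₁ − U₂ = (8.99×10⁹ N·m²/C²)(7.39×10⁻⁹ C)(5.09×10⁻⁹ C)(1/0.160 − 1/0.277) = 8.93×10⁻⁷ J.
v = √(2·8.93×10⁻⁷/0.0393) = 6.74×10⁻³ m/s.

6.74×10⁻³ m/s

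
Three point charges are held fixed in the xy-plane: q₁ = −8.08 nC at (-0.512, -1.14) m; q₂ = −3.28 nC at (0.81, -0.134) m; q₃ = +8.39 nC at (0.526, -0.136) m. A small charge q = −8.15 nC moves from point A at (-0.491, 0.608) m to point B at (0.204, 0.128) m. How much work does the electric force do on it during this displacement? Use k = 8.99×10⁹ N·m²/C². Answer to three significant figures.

The work done by the electric force is W_field = −ΔU = −q(V_B − V_A) = q(V_A − V_B).
At A: distances to the source charges are 1.75 m, 1.50 m, 1.26 m; V_A = Σ kqᵢ/rᵢ = -1.38 V.
At B: distances to the source charges are 1.46 m, 0.660 m, 0.416 m; V_B = Σ kqᵢ/rᵢ = 86.6 V.
ΔV = V_B − V_A = 88.0 V.
W_field = −qΔV = −(-8.15×10⁻⁹ C)(88.0 V) = 7.17×10⁻⁷ J.

7.17×10⁻⁷ J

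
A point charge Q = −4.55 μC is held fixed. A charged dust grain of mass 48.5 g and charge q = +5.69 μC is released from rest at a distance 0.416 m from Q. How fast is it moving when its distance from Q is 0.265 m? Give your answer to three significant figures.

3.63 m/s

Only the electrostatic force acts, so mechanical energy is conserved: ½mv² = U₁ − U₂ = kQq(1/r₁ − 1/r₂).
U₁ − U₂ = (8.99×10⁹ N·m²/C²)(-4.55×10⁻⁶ C)(5.69×10⁻⁶ C)(1/0.416 − 1/0.265) = 0.319 J.
v = √(2·0.319/0.0485) = 3.63 m/s.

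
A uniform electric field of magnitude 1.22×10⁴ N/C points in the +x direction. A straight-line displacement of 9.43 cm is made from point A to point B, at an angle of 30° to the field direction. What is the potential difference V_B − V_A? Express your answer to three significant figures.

Only the component of displacement along E changes the potential: ΔV = −E·d·cosθ.
ΔV = −(1.22×10⁴ V/m)(0.0943 m)cos30° = -996 V.

-996 V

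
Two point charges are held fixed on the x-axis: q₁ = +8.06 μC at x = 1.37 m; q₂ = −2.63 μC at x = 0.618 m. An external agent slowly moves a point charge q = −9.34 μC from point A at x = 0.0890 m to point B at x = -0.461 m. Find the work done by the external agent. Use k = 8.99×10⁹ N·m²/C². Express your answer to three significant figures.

For quasistatic motion the external work equals the change in potential energy: W_ext = qΔV = q(V_B − V_A).
At A: distances to the source charges are 1.28 m, 0.529 m; V_A = Σ kqᵢ/rᵢ = 1.19×10⁴ V.
At B: distances to the source charges are 1.83 m, 1.08 m; V_B = Σ kqᵢ/rᵢ = 1.77×10⁴ V.
ΔV = V_B − V_A = 5790 V.
W_ext = qΔV = (-9.34×10⁻⁶ C)(5790 V) = -0.0541 J.

-0.0541 J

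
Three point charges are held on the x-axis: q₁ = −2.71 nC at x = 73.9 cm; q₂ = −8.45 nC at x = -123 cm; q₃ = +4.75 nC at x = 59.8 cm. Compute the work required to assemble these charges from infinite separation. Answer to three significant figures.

-9.14×10⁻⁷ J

The work to assemble the configuration equals its total potential energy, U = Σ kqᵢqⱼ/rᵢⱼ over all pairs.
Pair separations: r₁₂ = 1.97 m, r₁₃ = 0.141 m, r₂₃ = 1.83 m.
U = (1.05×10⁻⁷) + (-8.21×10⁻⁷) + (-1.97×10⁻⁷) = -9.14×10⁻⁷ J.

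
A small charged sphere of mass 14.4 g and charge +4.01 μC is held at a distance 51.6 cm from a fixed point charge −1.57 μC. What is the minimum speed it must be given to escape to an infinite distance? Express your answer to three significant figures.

3.90 m/s

To just escape, total mechanical energy must reach zero at infinity: ½mv²_min + U = 0, so ½mv²_min = −U = |kQq|/r.
|U| = |kQq|/r = (8.99×10⁹ N·m²/C²)(1.57×10⁻⁶)(4.01×10⁻⁶)/(0.516) = 0.110 J.
v_min = √(2|U|/m) = √(2·0.110/0.0144) = 3.90 m/s.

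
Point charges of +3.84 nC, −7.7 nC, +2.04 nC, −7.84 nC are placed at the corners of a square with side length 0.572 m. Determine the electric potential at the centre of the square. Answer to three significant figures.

-215 V

Electric potential is a scalar, so the contributions from each charge add algebraically: V = Σ kqᵢ/rᵢ.
The distance from each corner to the centre is a√2/2 = 0.404 m.
V = k[(3.84×10⁻⁹)/(0.404) + (-7.70×10⁻⁹)/(0.404) + (2.04×10⁻⁹)/(0.404) + (-7.84×10⁻⁹)/(0.404)] = -215 V.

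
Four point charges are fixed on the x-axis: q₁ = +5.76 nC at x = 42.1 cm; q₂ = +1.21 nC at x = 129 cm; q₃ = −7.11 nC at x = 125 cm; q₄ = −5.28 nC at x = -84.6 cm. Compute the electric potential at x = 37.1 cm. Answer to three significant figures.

The total potential is the scalar sum of each charge's contribution, V = Σ kqᵢ/rᵢ.
Distances from the field point to each charge: r₁ = 0.0500 m, r₂ = 0.919 m, r₃ = 0.879 m, r₄ = 1.22 m.
V = k[(5.76×10⁻⁹)/(0.0500) + (1.21×10⁻⁹)/(0.919) + (-7.11×10⁻⁹)/(0.879) + (-5.28×10⁻⁹)/(1.22)] = 936 V.

936 V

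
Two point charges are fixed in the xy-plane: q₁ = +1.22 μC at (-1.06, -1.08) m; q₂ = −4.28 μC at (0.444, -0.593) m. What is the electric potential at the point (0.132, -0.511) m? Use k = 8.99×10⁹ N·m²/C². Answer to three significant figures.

The total potential is the scalar sum of each charge's contribution, V = Σ kqᵢ/rᵢ.
Distances from the field point to each charge: r₁ = 1.32 m, r₂ = 0.323 m.
V = k[(1.22×10⁻⁶)/(1.32) + (-4.28×10⁻⁶)/(0.323)] = -1.11×10⁵ V.

-1.11×10⁵ V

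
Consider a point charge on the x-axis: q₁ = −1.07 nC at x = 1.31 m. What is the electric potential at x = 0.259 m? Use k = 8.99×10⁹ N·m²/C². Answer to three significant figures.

-9.15 V

The total potential is the scalar sum of each charge's contribution, V = Σ kqᵢ/rᵢ.
V = k[(-1.07×10⁻⁹)/(1.05)] = -9.15 V.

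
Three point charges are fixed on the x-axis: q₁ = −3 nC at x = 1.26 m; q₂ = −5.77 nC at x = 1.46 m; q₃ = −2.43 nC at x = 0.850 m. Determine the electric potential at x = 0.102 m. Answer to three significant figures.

The total potential is the scalar sum of each charge's contribution, V = Σ kqᵢ/rᵢ.
Distances from the field point to each charge: r₁ = 1.16 m, r₂ = 1.36 m, r₃ = 0.748 m.
V = k[(-3.00×10⁻⁹)/(1.16) + (-5.77×10⁻⁹)/(1.36) + (-2.43×10⁻⁹)/(0.748)] = -90.7 V.

-90.7 V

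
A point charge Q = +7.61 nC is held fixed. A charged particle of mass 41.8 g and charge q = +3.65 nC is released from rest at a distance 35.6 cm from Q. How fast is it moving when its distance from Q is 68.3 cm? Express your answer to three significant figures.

Only the electrostatic force acts, so mechanical energy is conserved: ½mv² = U₁ − U₂ = kQq(1/r₁ − 1/r₂).
U₁ − U₂ = (8.99×10⁹ N·m²/C²)(7.61×10⁻⁹ C)(3.65×10⁻⁹ C)(1/0.356 − 1/0.683) = 3.36×10⁻⁷ J.
v = √(2·3.36×10⁻⁷/0.0418) = 4.01×10⁻³ m/s.

4.01×10⁻³ m/s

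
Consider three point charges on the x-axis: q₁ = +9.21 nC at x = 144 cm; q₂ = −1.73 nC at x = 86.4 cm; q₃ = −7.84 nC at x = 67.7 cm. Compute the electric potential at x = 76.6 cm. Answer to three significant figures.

-828 V

The total potential is the scalar sum of each charge's contribution, V = Σ kqᵢ/rᵢ.
Distances from the field point to each charge: r₁ = 0.674 m, r₂ = 0.0980 m, r₃ = 0.0890 m.
V = k[(9.21×10⁻⁹)/(0.674) + (-1.73×10⁻⁹)/(0.0980) + (-7.84×10⁻⁹)/(0.0890)] = -828 V.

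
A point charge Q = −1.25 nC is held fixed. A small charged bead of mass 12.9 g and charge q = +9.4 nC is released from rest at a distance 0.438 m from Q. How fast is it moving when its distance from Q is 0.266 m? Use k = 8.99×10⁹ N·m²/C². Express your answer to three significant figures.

Only the electrostatic force acts, so mechanical energy is conserved: ½mv² = U₁ − U₂ = kQq(1/r₁ − 1/r₂).
U₁ − U₂ = (8.99×10⁹ N·m²/C²)(-1.25×10⁻⁹ C)(9.40×10⁻⁹ C)(1/0.438 − 1/0.266) = 1.56×10⁻⁷ J.
v = √(2·1.56×10⁻⁷/0.0129) = 4.92×10⁻³ m/s.

4.92×10⁻³ m/s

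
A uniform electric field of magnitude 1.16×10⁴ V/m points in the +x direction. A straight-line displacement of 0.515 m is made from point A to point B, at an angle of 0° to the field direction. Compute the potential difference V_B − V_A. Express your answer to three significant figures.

-5970 V

Only the component of displacement along E changes the potential: ΔV = −E·d·cosθ.
ΔV = −(1.16×10⁴ V/m)(0.515 m)cos0° = -5970 V.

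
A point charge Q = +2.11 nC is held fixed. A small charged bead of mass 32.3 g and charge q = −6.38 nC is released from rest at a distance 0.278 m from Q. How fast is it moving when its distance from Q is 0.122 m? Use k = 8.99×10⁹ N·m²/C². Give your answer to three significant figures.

5.87×10⁻³ m/s

Only the electrostatic force acts, so mechanical energy is conserved: ½mv² = U₁ − U₂ = kQq(1/r₁ − 1/r₂).
U₁ − U₂ = (8.99×10⁹ N·m²/C²)(2.11×10⁻⁹ C)(-6.38×10⁻⁹ C)(1/0.278 − 1/0.122) = 5.57×10⁻⁷ J.
v = √(2·5.57×10⁻⁷/0.0323) = 5.87×10⁻³ m/s.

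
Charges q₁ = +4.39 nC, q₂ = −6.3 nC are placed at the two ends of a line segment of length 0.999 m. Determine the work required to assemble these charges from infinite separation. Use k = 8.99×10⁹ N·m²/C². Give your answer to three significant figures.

The assembly work is the sum of pairwise potential energies, U = Σ_{i<j} kqᵢqⱼ/rᵢⱼ.
The separation is r = 0.999 m.
U = (-2.49×10⁻⁷) = -2.49×10⁻⁷ J.

-2.49×10⁻⁷ J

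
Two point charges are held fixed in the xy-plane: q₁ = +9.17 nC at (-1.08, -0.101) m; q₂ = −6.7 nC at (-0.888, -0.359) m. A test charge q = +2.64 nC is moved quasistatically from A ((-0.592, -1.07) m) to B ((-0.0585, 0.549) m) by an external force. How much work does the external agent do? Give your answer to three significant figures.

For quasistatic motion the external work equals the change in potential energy: W_ext = qΔV = q(V_B − V_A).
At A: distances to the source charges are 1.08 m, 0.770 m; V_A = Σ kqᵢ/rᵢ = -2.23 V.
At B: distances to the source charges are 1.21 m, 1.23 m; V_B = Σ kqᵢ/rᵢ = 19.1 V.
ΔV = V_B − V_A = 21.3 V.
W_ext = qΔV = (2.64×10⁻⁹ C)(21.3 V) = 5.63×10⁻⁸ J.

5.63×10⁻⁸ J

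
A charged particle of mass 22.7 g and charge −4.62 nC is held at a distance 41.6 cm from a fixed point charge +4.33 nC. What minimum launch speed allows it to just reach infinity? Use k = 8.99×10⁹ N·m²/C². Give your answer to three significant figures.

To just escape, total mechanical energy must reach zero at infinity: ½mv²_min + U = 0, so ½mv²_min = −U = |kQq|/r.
|U| = |kQq|/r = (8.99×10⁹ N·m²/C²)(4.33×10⁻⁹)(4.62×10⁻⁹)/(0.416) = 4.32×10⁻⁷ J.
v_min = √(2|U|/m) = √(2·4.32×10⁻⁷/0.0227) = 6.17×10⁻³ m/s.

6.17×10⁻³ m/s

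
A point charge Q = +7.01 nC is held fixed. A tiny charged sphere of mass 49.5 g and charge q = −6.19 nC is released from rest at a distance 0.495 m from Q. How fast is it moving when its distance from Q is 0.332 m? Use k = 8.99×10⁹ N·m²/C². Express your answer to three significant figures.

3.95×10⁻³ m/s

Only the electrostatic force acts, so mechanical energy is conserved: ½mv² = U₁ − U₂ = kQq(1/r₁ − 1/r₂).
U₁ − U₂ = (8.99×10⁹ N·m²/C²)(7.01×10⁻⁹ C)(-6.19×10⁻⁹ C)(1/0.495 − 1/0.332) = 3.87×10⁻⁷ J.
v = √(2·3.87×10⁻⁷/0.0495) = 3.95×10⁻³ m/s.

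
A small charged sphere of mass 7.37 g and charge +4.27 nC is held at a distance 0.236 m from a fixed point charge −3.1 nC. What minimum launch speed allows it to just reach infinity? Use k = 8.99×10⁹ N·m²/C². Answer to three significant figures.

0.0117 m/s

To just escape, total mechanical energy must reach zero at infinity: ½mv²_min + U = 0, so ½mv²_min = −U = |kQq|/r.
|U| = |kQq|/r = (8.99×10⁹ N·m²/C²)(3.10×10⁻⁹)(4.27×10⁻⁹)/(0.236) = 5.04×10⁻⁷ J.
v_min = √(2|U|/m) = √(2·5.04×10⁻⁷/7.37×10⁻³) = 0.0117 m/s.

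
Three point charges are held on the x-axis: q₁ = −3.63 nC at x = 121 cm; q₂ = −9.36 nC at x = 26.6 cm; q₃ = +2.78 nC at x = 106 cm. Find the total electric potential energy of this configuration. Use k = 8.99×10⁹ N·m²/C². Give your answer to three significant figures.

The work to assemble the configuration equals its total potential energy, U = Σ kqᵢqⱼ/rᵢⱼ over all pairs.
Pair separations: r₁₂ = 0.944 m, r₁₃ = 0.150 m, r₂₃ = 0.794 m.
U = (3.24×10⁻⁷) + (-6.05×10⁻⁷) + (-2.95×10⁻⁷) = -5.76×10⁻⁷ J.

-5.76×10⁻⁷ J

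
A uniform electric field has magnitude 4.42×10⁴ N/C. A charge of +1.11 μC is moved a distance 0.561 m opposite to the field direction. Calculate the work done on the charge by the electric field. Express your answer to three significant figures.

The potential change for a displacement 0.561 m opposite to the field direction is ΔV = +Ed = 2.48×10⁴ V.
W_field = −qΔV = -0.0275 J.

-0.0275 J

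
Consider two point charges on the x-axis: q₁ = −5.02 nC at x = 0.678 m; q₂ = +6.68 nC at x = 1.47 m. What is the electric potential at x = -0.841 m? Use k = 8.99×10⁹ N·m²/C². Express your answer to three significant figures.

-3.72 V

Electric potential is a scalar, so the contributions from each charge add algebraically: V = Σ kqᵢ/rᵢ.
Distances from the field point to each charge: r₁ = 1.52 m, r₂ = 2.31 m.
V = k[(-5.02×10⁻⁹)/(1.52) + (6.68×10⁻⁹)/(2.31)] = -3.72 V.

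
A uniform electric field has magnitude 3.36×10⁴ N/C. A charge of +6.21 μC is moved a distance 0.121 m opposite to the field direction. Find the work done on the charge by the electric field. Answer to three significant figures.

-0.0252 J

The potential change for a displacement 0.121 m opposite to the field direction is ΔV = +Ed = 4070 V.
W_field = −qΔV = -0.0252 J.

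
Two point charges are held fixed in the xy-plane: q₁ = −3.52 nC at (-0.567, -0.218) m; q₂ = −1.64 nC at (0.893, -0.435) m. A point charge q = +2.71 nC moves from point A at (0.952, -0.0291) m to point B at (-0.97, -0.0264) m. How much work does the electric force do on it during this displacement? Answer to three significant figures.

The work done by the electric force is W_field = −ΔU = −q(V_B − V_A) = q(V_A − V_B).
At A: distances to the source charges are 1.53 m, 0.410 m; V_A = Σ kqᵢ/rᵢ = -56.6 V.
At B: distances to the source charges are 0.446 m, 1.91 m; V_B = Σ kqᵢ/rᵢ = -78.6 V.
ΔV = V_B − V_A = -22.0 V.
W_field = −qΔV = −(2.71×10⁻⁹ C)(-22.0 V) = 5.97×10⁻⁸ J.

5.97×10⁻⁸ J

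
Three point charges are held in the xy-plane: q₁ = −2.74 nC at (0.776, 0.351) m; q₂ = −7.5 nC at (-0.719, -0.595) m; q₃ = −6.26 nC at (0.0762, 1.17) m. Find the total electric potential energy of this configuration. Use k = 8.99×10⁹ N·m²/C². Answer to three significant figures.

The assembly work is the sum of pairwise potential energies, U = Σ_{i<j} kqᵢqⱼ/rᵢⱼ.
Pair separations: r₁₂ = 1.77 m, r₁₃ = 1.08 m, r₂₃ = 1.94 m.
U = (1.04×10⁻⁷) + (1.43×10⁻⁷) + (2.18×10⁻⁷) = 4.66×10⁻⁷ J.

4.66×10⁻⁷ J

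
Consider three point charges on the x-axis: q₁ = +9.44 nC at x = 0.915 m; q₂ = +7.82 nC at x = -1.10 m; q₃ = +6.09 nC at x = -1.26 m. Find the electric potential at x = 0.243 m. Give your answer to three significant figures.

215 V

The total potential is the scalar sum of each charge's contribution, V = Σ kqᵢ/rᵢ.
Distances from the field point to each charge: r₁ = 0.672 m, r₂ = 1.34 m, r₃ = 1.50 m.
V = k[(9.44×10⁻⁹)/(0.672) + (7.82×10⁻⁹)/(1.34) + (6.09×10⁻⁹)/(1.50)] = 215 V.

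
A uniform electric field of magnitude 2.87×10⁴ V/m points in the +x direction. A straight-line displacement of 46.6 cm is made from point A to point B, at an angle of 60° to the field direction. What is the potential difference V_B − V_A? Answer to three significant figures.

Only the component of displacement along E changes the potential: ΔV = −E·d·cosθ.
ΔV = −(2.87×10⁴ V/m)(0.466 m)cos60° = -6690 V.

-6690 V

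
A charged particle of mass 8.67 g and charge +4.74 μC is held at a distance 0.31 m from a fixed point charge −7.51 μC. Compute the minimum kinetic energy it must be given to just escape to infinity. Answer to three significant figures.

To just escape, total mechanical energy must reach zero at infinity: ½mv²_min + U = 0, so ½mv²_min = −U = |kQq|/r.
|U| = |kQq|/r = (8.99×10⁹ N·m²/C²)(7.51×10⁻⁶)(4.74×10⁻⁶)/(0.310) = 1.03 J.

1.03 J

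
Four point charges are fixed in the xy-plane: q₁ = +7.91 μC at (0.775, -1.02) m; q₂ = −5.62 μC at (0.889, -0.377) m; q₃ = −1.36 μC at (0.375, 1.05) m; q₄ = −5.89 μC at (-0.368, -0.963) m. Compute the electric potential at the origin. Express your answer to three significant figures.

-5.91×10⁴ V

The total potential is the scalar sum of each charge's contribution, V = Σ kqᵢ/rᵢ.
Distances from the field point to each charge: r₁ = 1.28 m, r₂ = 0.966 m, r₃ = 1.11 m, r₄ = 1.03 m.
V = k[(7.91×10⁻⁶)/(1.28) + (-5.62×10⁻⁶)/(0.966) + (-1.36×10⁻⁶)/(1.11) + (-5.89×10⁻⁶)/(1.03)] = -5.91×10⁴ V.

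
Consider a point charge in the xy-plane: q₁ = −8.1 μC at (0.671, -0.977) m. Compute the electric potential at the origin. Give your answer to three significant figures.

-6.14×10⁴ V

Electric potential is a scalar, so the contributions from each charge add algebraically: V = Σ kqᵢ/rᵢ.
Distances from the field point to each charge: r₁ = 1.19 m.
V = k[(-8.10×10⁻⁶)/(1.19)] = -6.14×10⁴ V.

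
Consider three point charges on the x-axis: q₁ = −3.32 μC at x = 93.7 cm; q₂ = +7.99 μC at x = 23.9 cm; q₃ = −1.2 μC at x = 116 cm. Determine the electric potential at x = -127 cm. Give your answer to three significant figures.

The total potential is the scalar sum of each charge's contribution, V = Σ kqᵢ/rᵢ.
Distances from the field point to each charge: r₁ = 2.21 m, r₂ = 1.51 m, r₃ = 2.43 m.
V = k[(-3.32×10⁻⁶)/(2.21) + (7.99×10⁻⁶)/(1.51) + (-1.20×10⁻⁶)/(2.43)] = 2.96×10⁴ V.

2.96×10⁴ V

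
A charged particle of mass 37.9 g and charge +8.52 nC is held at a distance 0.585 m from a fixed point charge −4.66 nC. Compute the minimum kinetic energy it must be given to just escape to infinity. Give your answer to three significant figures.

To just escape, total mechanical energy must reach zero at infinity: ½mv²_min + U = 0, so ½mv²_min = −U = |kQq|/r.
|U| = |kQq|/r = (8.99×10⁹ N·m²/C²)(4.66×10⁻⁹)(8.52×10⁻⁹)/(0.585) = 6.10×10⁻⁷ J.

6.10×10⁻⁷ J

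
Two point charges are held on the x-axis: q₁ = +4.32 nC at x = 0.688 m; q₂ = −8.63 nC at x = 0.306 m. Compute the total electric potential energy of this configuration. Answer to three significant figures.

The assembly work is the sum of pairwise potential energies, U = Σ_{i<j} kqᵢqⱼ/rᵢⱼ.
Pair separations: r₁₂ = 0.382 m.
U = (-8.77×10⁻⁷) = -8.77×10⁻⁷ J.

-8.77×10⁻⁷ J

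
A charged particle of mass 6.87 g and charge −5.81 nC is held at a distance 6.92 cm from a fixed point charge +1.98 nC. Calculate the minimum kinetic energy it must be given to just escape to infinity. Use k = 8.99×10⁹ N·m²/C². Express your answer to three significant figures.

1.49×10⁻⁶ J

To just escape, total mechanical energy must reach zero at infinity: ½mv²_min + U = 0, so ½mv²_min = −U = |kQq|/r.
|U| = |kQq|/r = (8.99×10⁹ N·m²/C²)(1.98×10⁻⁹)(5.81×10⁻⁹)/(0.0692) = 1.49×10⁻⁶ J.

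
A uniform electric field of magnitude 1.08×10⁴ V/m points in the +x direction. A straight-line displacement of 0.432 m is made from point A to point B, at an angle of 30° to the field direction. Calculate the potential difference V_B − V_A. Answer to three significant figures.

Only the component of displacement along E changes the potential: ΔV = −E·d·cosθ.
ΔV = −(1.08×10⁴ V/m)(0.432 m)cos30° = -4040 V.

-4040 V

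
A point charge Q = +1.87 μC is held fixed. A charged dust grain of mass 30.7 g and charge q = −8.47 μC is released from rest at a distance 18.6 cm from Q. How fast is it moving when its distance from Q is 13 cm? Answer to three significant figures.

4.64 m/s

Only the electrostatic force acts, so mechanical energy is conserved: ½mv² = U₁ − U₂ = kQq(1/r₁ − 1/r₂).
U₁ − U₂ = (8.99×10⁹ N·m²/C²)(1.87×10⁻⁶ C)(-8.47×10⁻⁶ C)(1/0.186 − 1/0.130) = 0.330 J.
v = √(2·0.330/0.0307) = 4.64 m/s.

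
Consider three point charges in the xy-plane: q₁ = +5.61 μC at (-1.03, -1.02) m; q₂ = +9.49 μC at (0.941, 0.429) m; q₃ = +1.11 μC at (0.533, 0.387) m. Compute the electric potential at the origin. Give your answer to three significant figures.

1.32×10⁵ V

Electric potential is a scalar, so the contributions from each charge add algebraically: V = Σ kqᵢ/rᵢ.
Distances from the field point to each charge: r₁ = 1.45 m, r₂ = 1.03 m, r₃ = 0.659 m.
V = k[(5.61×10⁻⁶)/(1.45) + (9.49×10⁻⁶)/(1.03) + (1.11×10⁻⁶)/(0.659)] = 1.32×10⁵ V.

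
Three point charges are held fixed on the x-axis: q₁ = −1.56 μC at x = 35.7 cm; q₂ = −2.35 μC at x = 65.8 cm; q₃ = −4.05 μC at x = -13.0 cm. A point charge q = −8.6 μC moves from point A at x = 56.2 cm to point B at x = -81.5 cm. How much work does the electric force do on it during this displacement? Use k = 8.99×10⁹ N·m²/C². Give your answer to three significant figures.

2.25 J

The work done by the electric force is W_field = −ΔU = −q(V_B − V_A) = q(V_A − V_B).
At A: distances to the source charges are 0.205 m, 0.0960 m, 0.692 m; V_A = Σ kqᵢ/rᵢ = -3.41×10⁵ V.
At B: distances to the source charges are 1.17 m, 1.47 m, 0.685 m; V_B = Σ kqᵢ/rᵢ = -7.95×10⁴ V.
ΔV = V_B − V_A = 2.62×10⁵ V.
W_field = −qΔV = −(-8.60×10⁻⁶ C)(2.62×10⁵ V) = 2.25 J.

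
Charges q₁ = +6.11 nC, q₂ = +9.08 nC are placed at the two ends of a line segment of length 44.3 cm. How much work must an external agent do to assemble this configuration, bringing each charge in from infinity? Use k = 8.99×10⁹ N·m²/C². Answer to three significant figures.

1.13×10⁻⁶ J

The work to assemble the configuration equals its total potential energy, U = Σ kqᵢqⱼ/rᵢⱼ over all pairs.
The separation is r = 0.443 m.
U = (1.13×10⁻⁶) = 1.13×10⁻⁶ J.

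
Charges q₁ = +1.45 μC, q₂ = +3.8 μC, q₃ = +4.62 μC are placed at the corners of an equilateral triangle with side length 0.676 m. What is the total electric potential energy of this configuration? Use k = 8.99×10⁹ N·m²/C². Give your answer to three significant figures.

The assembly work is the sum of pairwise potential energies, U = Σ_{i<j} kqᵢqⱼ/rᵢⱼ.
All three pair separations equal the side length, 0.676 m.
U = (0.0733) + (0.0891) + (0.233) = 0.396 J.

0.396 J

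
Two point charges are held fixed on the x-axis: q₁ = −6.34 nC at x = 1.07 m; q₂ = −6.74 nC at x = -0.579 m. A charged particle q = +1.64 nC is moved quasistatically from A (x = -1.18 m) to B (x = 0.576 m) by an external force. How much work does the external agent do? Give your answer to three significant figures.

-6.84×10⁻⁸ J

For quasistatic motion the external work equals the change in potential energy: W_ext = qΔV = q(V_B − V_A).
At A: distances to the source charges are 2.25 m, 0.601 m; V_A = Σ kqᵢ/rᵢ = -126 V.
At B: distances to the source charges are 0.494 m, 1.15 m; V_B = Σ kqᵢ/rᵢ = -168 V.
ΔV = V_B − V_A = -41.7 V.
W_ext = qΔV = (1.64×10⁻⁹ C)(-41.7 V) = -6.84×10⁻⁸ J.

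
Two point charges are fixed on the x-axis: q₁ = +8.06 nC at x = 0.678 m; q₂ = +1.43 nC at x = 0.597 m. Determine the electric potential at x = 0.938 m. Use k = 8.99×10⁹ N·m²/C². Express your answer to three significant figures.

316 V

The total potential is the scalar sum of each charge's contribution, V = Σ kqᵢ/rᵢ.
Distances from the field point to each charge: r₁ = 0.260 m, r₂ = 0.341 m.
V = k[(8.06×10⁻⁹)/(0.260) + (1.43×10⁻⁹)/(0.341)] = 316 V.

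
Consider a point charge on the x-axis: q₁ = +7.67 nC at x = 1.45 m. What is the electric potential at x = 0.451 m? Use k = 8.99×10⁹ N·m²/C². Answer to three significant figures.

69.0 V

Electric potential is a scalar, so the contributions from each charge add algebraically: V = Σ kqᵢ/rᵢ.
V = k[(7.67×10⁻⁹)/(0.999)] = 69.0 V.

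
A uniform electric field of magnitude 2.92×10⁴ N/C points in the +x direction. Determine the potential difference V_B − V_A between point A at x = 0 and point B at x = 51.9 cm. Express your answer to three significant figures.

In a uniform field, potential decreases in the direction of E: V_B − V_A = −E·Δx.
V_B − V_A = −(2.92×10⁴ V/m)(0.519 m) = -1.52×10⁴ V.

-1.52×10⁴ V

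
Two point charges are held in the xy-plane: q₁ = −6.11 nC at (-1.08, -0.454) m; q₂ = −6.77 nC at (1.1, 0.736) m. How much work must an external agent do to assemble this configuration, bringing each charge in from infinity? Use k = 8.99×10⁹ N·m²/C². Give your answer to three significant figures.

1.50×10⁻⁷ J

The assembly work is the sum of pairwise potential energies, U = Σ_{i<j} kqᵢqⱼ/rᵢⱼ.
Pair separations: r₁₂ = 2.48 m.
U = (1.50×10⁻⁷) = 1.50×10⁻⁷ J.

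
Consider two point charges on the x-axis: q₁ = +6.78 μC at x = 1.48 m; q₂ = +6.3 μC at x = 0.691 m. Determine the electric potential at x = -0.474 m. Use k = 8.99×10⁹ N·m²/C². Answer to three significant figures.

7.98×10⁴ V

Electric potential is a scalar, so the contributions from each charge add algebraically: V = Σ kqᵢ/rᵢ.
Distances from the field point to each charge: r₁ = 1.95 m, r₂ = 1.17 m.
V = k[(6.78×10⁻⁶)/(1.95) + (6.30×10⁻⁶)/(1.17)] = 7.98×10⁴ V.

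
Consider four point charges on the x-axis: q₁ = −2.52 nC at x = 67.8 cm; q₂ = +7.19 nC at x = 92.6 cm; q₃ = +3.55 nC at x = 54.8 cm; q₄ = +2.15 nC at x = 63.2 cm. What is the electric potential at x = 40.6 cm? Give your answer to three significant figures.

Electric potential is a scalar, so the contributions from each charge add algebraically: V = Σ kqᵢ/rᵢ.
Distances from the field point to each charge: r₁ = 0.272 m, r₂ = 0.520 m, r₃ = 0.142 m, r₄ = 0.226 m.
V = k[(-2.52×10⁻⁹)/(0.272) + (7.19×10⁻⁹)/(0.520) + (3.55×10⁻⁹)/(0.142) + (2.15×10⁻⁹)/(0.226)] = 351 V.

351 V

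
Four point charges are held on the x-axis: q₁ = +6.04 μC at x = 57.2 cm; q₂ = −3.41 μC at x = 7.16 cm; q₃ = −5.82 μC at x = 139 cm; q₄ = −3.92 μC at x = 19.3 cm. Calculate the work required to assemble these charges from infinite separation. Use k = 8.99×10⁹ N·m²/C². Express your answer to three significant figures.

The work to assemble the configuration equals its total potential energy, U = Σ kqᵢqⱼ/rᵢⱼ over all pairs.
Pair separations: r₁₂ = 0.500 m, r₁₃ = 0.818 m, r₁₄ = 0.379 m, r₂₃ = 1.32 m, r₂₄ = 0.121 m, r₃₄ = 1.20 m.
Summing all 6 pair terms gives U = -0.0214 J.

-0.0214 J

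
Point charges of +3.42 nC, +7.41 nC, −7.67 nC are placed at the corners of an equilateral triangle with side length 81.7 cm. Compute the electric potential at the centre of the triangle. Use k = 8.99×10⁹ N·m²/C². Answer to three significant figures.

Electric potential is a scalar, so the contributions from each charge add algebraically: V = Σ kqᵢ/rᵢ.
The distance from each vertex to the centroid is a/√3 = 0.472 m.
V = k[(3.42×10⁻⁹)/(0.472) + (7.41×10⁻⁹)/(0.472) + (-7.67×10⁻⁹)/(0.472)] = 60.2 V.

60.2 V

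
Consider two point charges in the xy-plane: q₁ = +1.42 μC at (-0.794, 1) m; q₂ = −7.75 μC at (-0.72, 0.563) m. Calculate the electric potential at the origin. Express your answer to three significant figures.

Electric potential is a scalar, so the contributions from each charge add algebraically: V = Σ kqᵢ/rᵢ.
Distances from the field point to each charge: r₁ = 1.28 m, r₂ = 0.914 m.
V = k[(1.42×10⁻⁶)/(1.28) + (-7.75×10⁻⁶)/(0.914)] = -6.62×10⁴ V.

-6.62×10⁴ V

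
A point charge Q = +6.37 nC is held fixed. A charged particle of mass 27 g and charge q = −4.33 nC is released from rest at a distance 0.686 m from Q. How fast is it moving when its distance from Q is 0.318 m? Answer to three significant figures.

Only the electrostatic force acts, so mechanical energy is conserved: ½mv² = U₁ − U₂ = kQq(1/r₁ − 1/r₂).
U₁ − U₂ = (8.99×10⁹ N·m²/C²)(6.37×10⁻⁹ C)(-4.33×10⁻⁹ C)(1/0.686 − 1/0.318) = 4.18×10⁻⁷ J.
v = √(2·4.18×10⁻⁷/0.0270) = 5.57×10⁻³ m/s.

5.57×10⁻³ m/s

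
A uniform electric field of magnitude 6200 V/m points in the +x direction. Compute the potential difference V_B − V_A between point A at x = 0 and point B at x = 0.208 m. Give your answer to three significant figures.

In a uniform field, potential decreases in the direction of E: V_B − V_A = −E·Δx.
V_B − V_A = −(6200 V/m)(0.208 m) = -1290 V.

-1290 V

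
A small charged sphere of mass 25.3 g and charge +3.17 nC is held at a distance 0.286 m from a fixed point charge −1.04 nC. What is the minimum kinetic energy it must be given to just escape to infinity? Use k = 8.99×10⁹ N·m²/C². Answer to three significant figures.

To just escape, total mechanical energy must reach zero at infinity: ½mv²_min + U = 0, so ½mv²_min = −U = |kQq|/r.
|U| = |kQq|/r = (8.99×10⁹ N·m²/C²)(1.04×10⁻⁹)(3.17×10⁻⁹)/(0.286) = 1.04×10⁻⁷ J.

1.04×10⁻⁷ J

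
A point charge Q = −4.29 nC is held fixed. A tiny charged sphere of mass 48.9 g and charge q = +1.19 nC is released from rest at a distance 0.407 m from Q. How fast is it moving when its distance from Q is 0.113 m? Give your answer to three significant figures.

3.46×10⁻³ m/s

Only the electrostatic force acts, so mechanical energy is conserved: ½mv² = U₁ − U₂ = kQq(1/r₁ − 1/r₂).
U₁ − U₂ = (8.99×10⁹ N·m²/C²)(-4.29×10⁻⁹ C)(1.19×10⁻⁹ C)(1/0.407 − 1/0.113) = 2.93×10⁻⁷ J.
v = √(2·2.93×10⁻⁷/0.0489) = 3.46×10⁻³ m/s.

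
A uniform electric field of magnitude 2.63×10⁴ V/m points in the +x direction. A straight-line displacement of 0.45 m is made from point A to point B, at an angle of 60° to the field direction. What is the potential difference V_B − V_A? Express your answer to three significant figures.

-5920 V

Only the component of displacement along E changes the potential: ΔV = −E·d·cosθ.
ΔV = −(2.63×10⁴ V/m)(0.450 m)cos60° = -5920 V.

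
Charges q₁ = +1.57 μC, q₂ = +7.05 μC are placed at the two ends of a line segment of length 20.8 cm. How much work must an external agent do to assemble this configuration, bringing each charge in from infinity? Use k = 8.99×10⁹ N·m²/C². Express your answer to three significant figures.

The assembly work is the sum of pairwise potential energies, U = Σ_{i<j} kqᵢqⱼ/rᵢⱼ.
The separation is r = 0.208 m.
U = (0.478) = 0.478 J.

0.478 J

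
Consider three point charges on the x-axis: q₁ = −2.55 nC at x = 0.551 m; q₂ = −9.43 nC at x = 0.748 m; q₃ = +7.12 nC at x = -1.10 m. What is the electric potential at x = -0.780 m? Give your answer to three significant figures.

127 V

The total potential is the scalar sum of each charge's contribution, V = Σ kqᵢ/rᵢ.
Distances from the field point to each charge: r₁ = 1.33 m, r₂ = 1.53 m, r₃ = 0.320 m.
V = k[(-2.55×10⁻⁹)/(1.33) + (-9.43×10⁻⁹)/(1.53) + (7.12×10⁻⁹)/(0.320)] = 127 V.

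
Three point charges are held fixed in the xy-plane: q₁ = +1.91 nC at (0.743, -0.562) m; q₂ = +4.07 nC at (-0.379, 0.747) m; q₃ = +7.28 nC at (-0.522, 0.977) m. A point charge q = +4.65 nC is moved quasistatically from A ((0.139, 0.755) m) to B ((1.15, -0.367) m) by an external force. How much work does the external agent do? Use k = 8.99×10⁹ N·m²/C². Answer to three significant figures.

For quasistatic motion the external work equals the change in potential energy: W_ext = qΔV = q(V_B − V_A).
At A: distances to the source charges are 1.45 m, 0.518 m, 0.697 m; V_A = Σ kqᵢ/rᵢ = 176 V.
At B: distances to the source charges are 0.451 m, 1.89 m, 2.15 m; V_B = Σ kqᵢ/rᵢ = 87.9 V.
ΔV = V_B − V_A = -88.4 V.
W_ext = qΔV = (4.65×10⁻⁹ C)(-88.4 V) = -4.11×10⁻⁷ J.

-4.11×10⁻⁷ J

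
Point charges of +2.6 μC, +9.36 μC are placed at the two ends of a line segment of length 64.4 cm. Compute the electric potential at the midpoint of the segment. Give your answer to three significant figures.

3.34×10⁵ V

The total potential is the scalar sum of each charge's contribution, V = Σ kqᵢ/rᵢ.
Each charge is 0.322 m from the midpoint.
V = k[(2.60×10⁻⁶)/(0.322) + (9.36×10⁻⁶)/(0.322)] = 3.34×10⁵ V.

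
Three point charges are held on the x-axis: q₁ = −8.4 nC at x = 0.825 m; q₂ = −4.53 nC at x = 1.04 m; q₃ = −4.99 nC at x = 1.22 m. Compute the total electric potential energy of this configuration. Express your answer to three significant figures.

The assembly work is the sum of pairwise potential energies, U = Σ_{i<j} kqᵢqⱼ/rᵢⱼ.
Pair separations: r₁₂ = 0.215 m, r₁₃ = 0.395 m, r₂₃ = 0.180 m.
U = (1.59×10⁻⁶) + (9.54×10⁻⁷) + (1.13×10⁻⁶) = 3.67×10⁻⁶ J.

3.67×10⁻⁶ J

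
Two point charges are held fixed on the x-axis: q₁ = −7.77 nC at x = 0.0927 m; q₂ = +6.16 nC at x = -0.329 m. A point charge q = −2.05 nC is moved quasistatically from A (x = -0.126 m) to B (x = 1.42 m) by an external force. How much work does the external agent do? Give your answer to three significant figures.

-5.25×10⁻⁸ J

For quasistatic motion the external work equals the change in potential energy: W_ext = qΔV = q(V_B − V_A).
At A: distances to the source charges are 0.219 m, 0.203 m; V_A = Σ kqᵢ/rᵢ = -46.6 V.
At B: distances to the source charges are 1.33 m, 1.75 m; V_B = Σ kqᵢ/rᵢ = -21.0 V.
ΔV = V_B − V_A = 25.6 V.
W_ext = qΔV = (-2.05×10⁻⁹ C)(25.6 V) = -5.25×10⁻⁸ J.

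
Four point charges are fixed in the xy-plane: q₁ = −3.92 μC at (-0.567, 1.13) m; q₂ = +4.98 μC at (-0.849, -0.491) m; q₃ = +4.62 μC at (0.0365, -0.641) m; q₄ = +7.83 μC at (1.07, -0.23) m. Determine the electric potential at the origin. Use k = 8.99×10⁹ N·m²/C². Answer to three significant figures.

1.47×10⁵ V

The total potential is the scalar sum of each charge's contribution, V = Σ kqᵢ/rᵢ.
Distances from the field point to each charge: r₁ = 1.26 m, r₂ = 0.981 m, r₃ = 0.642 m, r₄ = 1.09 m.
V = k[(-3.92×10⁻⁶)/(1.26) + (4.98×10⁻⁶)/(0.981) + (4.62×10⁻⁶)/(0.642) + (7.83×10⁻⁶)/(1.09)] = 1.47×10⁵ V.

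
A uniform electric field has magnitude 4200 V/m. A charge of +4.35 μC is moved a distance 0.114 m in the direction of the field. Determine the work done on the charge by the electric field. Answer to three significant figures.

The potential change for a displacement 0.114 m in the direction of the field is ΔV = −Ed = -479 V.
W_field = −qΔV = 2.08×10⁻³ J.

2.08×10⁻³ J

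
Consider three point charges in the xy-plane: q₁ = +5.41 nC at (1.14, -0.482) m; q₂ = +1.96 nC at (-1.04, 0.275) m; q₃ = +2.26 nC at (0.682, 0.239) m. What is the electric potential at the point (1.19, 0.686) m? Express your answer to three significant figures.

79.4 V

The total potential is the scalar sum of each charge's contribution, V = Σ kqᵢ/rᵢ.
Distances from the field point to each charge: r₁ = 1.17 m, r₂ = 2.27 m, r₃ = 0.677 m.
V = k[(5.41×10⁻⁹)/(1.17) + (1.96×10⁻⁹)/(2.27) + (2.26×10⁻⁹)/(0.677)] = 79.4 V.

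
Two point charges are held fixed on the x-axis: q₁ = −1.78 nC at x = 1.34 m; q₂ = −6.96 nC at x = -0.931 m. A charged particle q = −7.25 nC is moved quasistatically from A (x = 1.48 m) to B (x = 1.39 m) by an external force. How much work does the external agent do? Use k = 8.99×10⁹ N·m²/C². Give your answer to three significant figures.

1.50×10⁻⁶ J

For quasistatic motion the external work equals the change in potential energy: W_ext = qΔV = q(V_B − V_A).
At A: distances to the source charges are 0.140 m, 2.41 m; V_A = Σ kqᵢ/rᵢ = -140 V.
At B: distances to the source charges are 0.0500 m, 2.32 m; V_B = Σ kqᵢ/rᵢ = -347 V.
ΔV = V_B − V_A = -207 V.
W_ext = qΔV = (-7.25×10⁻⁹ C)(-207 V) = 1.50×10⁻⁶ J.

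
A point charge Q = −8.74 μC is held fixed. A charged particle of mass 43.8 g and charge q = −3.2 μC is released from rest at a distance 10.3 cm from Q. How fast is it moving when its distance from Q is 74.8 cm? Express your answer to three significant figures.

9.80 m/s

Only the electrostatic force acts, so mechanical energy is conserved: ½mv² = U₁ − U₂ = kQq(1/r₁ − 1/r₂).
U₁ − U₂ = (8.99×10⁹ N·m²/C²)(-8.74×10⁻⁶ C)(-3.20×10⁻⁶ C)(1/0.103 − 1/0.748) = 2.10 J.
v = √(2·2.10/0.0438) = 9.80 m/s.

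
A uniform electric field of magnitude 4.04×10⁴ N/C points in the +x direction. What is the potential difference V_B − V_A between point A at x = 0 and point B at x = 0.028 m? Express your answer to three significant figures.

In a uniform field, potential decreases in the direction of E: V_B − V_A = −E·Δx.
V_B − V_A = −(4.04×10⁴ V/m)(0.0280 m) = -1130 V.

-1130 V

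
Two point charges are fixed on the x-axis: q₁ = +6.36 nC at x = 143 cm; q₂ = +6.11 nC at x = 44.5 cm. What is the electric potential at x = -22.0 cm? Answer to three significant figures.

Electric potential is a scalar, so the contributions from each charge add algebraically: V = Σ kqᵢ/rᵢ.
Distances from the field point to each charge: r₁ = 1.65 m, r₂ = 0.665 m.
V = k[(6.36×10⁻⁹)/(1.65) + (6.11×10⁻⁹)/(0.665)] = 117 V.

117 V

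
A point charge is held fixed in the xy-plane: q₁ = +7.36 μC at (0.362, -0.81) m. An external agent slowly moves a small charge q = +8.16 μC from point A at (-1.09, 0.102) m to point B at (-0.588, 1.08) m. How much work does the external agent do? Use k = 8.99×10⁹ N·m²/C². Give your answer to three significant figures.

For quasistatic motion the external work equals the change in potential energy: W_ext = qΔV = q(V_B − V_A).
At A: distance to the source charge is 1.71 m; V_A = kq₁/r = 3.86×10⁴ V.
At B: distance to the source charge is 2.12 m; V_B = kq₁/r = 3.13×10⁴ V.
ΔV = V_B − V_A = -7310 V.
W_ext = qΔV = (8.16×10⁻⁶ C)(-7310 V) = -0.0596 J.

-0.0596 J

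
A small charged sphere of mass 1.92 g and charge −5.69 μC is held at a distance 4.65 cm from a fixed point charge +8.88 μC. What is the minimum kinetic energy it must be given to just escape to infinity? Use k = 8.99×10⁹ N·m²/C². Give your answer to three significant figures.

To just escape, total mechanical energy must reach zero at infinity: ½mv²_min + U = 0, so ½mv²_min = −U = |kQq|/r.
|U| = |kQq|/r = (8.99×10⁹ N·m²/C²)(8.88×10⁻⁶)(5.69×10⁻⁶)/(0.0465) = 9.77 J.

9.77 J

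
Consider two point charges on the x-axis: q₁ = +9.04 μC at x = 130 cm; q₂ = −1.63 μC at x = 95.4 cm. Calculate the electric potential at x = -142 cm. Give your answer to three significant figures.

2.37×10⁴ V

Electric potential is a scalar, so the contributions from each charge add algebraically: V = Σ kqᵢ/rᵢ.
Distances from the field point to each charge: r₁ = 2.72 m, r₂ = 2.37 m.
V = k[(9.04×10⁻⁶)/(2.72) + (-1.63×10⁻⁶)/(2.37)] = 2.37×10⁴ V.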